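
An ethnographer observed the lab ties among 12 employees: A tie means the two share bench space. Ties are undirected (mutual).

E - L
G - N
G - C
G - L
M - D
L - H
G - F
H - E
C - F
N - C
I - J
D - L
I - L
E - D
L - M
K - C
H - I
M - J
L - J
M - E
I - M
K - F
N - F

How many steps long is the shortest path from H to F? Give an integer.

3

One shortest route is H – L – G – F, which uses 3 edges, and at distance 2 from H we only reach {D, G, J, M}, which does not include F. So d(H,F) = 3.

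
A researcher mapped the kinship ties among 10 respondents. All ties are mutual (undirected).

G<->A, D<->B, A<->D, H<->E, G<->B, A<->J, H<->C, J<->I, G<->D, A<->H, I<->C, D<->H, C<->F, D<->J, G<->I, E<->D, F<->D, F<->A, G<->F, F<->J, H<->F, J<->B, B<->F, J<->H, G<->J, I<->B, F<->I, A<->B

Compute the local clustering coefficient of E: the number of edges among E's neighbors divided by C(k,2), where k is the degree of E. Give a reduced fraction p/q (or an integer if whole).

E's neighbors: D and H (k = 2).
Possible neighbor pairs: C(2,2) = 1. Edges among them: D–H → e = 1.
Clustering(E) = 1/1.

1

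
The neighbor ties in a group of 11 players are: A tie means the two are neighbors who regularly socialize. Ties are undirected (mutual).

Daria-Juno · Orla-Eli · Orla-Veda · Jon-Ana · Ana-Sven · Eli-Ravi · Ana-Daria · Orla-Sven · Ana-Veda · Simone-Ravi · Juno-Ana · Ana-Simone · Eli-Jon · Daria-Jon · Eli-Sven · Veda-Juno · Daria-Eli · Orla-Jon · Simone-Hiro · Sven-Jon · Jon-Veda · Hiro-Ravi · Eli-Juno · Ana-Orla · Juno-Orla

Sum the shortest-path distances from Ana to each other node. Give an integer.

Distances from Ana: Daria:1, Eli:2, Hiro:2, Jon:1, Juno:1, Orla:1, Ravi:2, Simone:1, Sven:1, Veda:1.
Sum = 1 + 2 + 2 + 1 + 1 + 1 + 2 + 1 + 1 + 1 = 13.

13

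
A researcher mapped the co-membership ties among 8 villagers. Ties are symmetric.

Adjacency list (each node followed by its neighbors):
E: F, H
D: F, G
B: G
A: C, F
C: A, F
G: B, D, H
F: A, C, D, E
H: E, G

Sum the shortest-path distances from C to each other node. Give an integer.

Distances from C: A:1, B:4, D:2, E:2, F:1, G:3, H:3.
Sum = 1 + 4 + 2 + 2 + 1 + 3 + 3 = 16.

16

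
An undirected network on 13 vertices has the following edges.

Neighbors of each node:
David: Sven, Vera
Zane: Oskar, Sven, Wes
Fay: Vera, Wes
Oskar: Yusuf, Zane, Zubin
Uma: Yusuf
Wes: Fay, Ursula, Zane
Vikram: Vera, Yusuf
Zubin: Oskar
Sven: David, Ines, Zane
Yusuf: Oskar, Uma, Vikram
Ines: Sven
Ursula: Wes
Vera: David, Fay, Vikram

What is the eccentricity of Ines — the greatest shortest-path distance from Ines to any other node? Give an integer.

Distances from Ines: David:2, Fay:4, Oskar:3, Sven:1, Uma:5, Ursula:4, Vera:3, Vikram:4, Wes:3, Yusuf:4, Zane:2, Zubin:4.
The largest is 5 (to Uma), so the eccentricity of Ines is 5.

5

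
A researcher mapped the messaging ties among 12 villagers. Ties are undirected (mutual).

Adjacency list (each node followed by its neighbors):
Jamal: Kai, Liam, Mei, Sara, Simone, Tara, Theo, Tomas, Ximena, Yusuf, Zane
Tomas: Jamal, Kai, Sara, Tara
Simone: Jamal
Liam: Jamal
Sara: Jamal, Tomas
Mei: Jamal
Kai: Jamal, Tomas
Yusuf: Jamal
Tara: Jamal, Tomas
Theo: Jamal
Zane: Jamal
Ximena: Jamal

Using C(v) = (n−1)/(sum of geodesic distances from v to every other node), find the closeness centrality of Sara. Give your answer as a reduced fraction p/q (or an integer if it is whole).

Distances from Sara: Jamal:1, Kai:2, Liam:2, Mei:2, Simone:2, Tara:2, Theo:2, Tomas:1, Ximena:2, Yusuf:2, Zane:2. Sum = 20.
n = 12, so closeness = 11/20.

11/20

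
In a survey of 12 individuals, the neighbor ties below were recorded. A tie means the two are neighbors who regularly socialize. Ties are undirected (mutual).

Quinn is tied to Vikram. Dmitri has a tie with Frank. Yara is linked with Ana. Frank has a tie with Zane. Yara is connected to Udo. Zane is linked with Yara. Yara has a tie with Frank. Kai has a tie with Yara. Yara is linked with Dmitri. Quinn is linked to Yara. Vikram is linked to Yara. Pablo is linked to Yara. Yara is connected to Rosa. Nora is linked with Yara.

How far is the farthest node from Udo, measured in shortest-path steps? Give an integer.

Distances from Udo: Ana:2, Dmitri:2, Frank:2, Kai:2, Nora:2, Pablo:2, Quinn:2, Rosa:2, Vikram:2, Yara:1, Zane:2.
The largest is 2 (to Quinn, Dmitri, Vikram, Frank, Pablo, Ana, Rosa, Nora, Zane, and Kai), so the eccentricity of Udo is 2.

2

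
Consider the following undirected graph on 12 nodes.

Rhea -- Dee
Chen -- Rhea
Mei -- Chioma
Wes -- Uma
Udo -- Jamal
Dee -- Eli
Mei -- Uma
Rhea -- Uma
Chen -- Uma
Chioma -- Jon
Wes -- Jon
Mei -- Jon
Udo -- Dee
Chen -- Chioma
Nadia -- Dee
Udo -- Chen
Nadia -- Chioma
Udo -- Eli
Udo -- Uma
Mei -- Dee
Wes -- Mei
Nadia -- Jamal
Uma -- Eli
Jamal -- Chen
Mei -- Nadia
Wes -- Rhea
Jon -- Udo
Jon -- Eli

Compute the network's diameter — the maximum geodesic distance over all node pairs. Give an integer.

3

Eccentricity of each node (its greatest distance to any other): Chen:2, Chioma:2, Dee:2, Eli:2, Jamal:3, Jon:2, Mei:2, Nadia:2, Rhea:2, Udo:2, Uma:2, Wes:3.
The maximum eccentricity is 3, realized for instance by the pair Jamal–Wes via Jamal – Nadia – Mei – Wes. So the diameter is 3.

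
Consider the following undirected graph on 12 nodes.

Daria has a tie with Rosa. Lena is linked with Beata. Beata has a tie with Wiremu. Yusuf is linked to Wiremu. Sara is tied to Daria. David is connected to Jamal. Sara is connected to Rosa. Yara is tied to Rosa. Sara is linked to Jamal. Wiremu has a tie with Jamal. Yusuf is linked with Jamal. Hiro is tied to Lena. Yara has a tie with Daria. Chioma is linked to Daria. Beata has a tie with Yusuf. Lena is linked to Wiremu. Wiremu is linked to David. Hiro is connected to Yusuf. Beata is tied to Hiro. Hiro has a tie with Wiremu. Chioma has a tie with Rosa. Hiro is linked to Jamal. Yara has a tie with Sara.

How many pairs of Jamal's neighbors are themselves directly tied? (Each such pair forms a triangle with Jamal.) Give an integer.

Jamal's neighbors: David, Hiro, Sara, Wiremu, and Yusuf.
Neighbor pairs that are themselves tied: Jamal–David–Wiremu; Jamal–Hiro–Wiremu; Jamal–Hiro–Yusuf; Jamal–Wiremu–Yusuf. Each forms one triangle with Jamal, for 4 in total.

4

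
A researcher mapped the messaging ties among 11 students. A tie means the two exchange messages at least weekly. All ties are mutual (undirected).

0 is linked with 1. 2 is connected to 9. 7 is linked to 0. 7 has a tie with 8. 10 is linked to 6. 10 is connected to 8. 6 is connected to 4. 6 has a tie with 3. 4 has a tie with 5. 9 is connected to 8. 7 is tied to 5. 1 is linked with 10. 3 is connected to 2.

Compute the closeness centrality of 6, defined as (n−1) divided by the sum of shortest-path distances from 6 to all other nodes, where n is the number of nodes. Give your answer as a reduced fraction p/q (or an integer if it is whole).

Distances from 6: 0:3, 1:2, 2:2, 3:1, 4:1, 5:2, 7:3, 8:2, 9:3, 10:1. Sum = 20.
n = 11, so closeness = 10/20 = 1/2.

1/2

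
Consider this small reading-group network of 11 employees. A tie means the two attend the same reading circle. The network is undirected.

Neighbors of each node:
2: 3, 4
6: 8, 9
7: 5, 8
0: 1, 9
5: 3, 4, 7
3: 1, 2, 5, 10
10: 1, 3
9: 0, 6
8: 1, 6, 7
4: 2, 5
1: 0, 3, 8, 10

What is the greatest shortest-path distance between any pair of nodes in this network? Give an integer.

Eccentricity of each node (its greatest distance to any other): 0:4, 1:3, 2:4, 3:3, 4:5, 5:4, 6:4, 7:3, 8:3, 9:5, 10:3.
The maximum eccentricity is 5, realized for instance by the pair 9–4 via 9 – 0 – 1 – 3 – 5 – 4. So the diameter is 5.

5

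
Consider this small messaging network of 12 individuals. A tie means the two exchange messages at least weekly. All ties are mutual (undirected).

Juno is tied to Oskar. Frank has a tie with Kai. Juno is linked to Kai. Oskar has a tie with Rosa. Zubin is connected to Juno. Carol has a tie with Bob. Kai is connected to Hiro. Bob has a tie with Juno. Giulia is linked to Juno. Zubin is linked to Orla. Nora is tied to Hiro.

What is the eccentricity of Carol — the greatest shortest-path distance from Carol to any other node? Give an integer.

5

Distances from Carol: Bob:1, Frank:4, Giulia:3, Hiro:4, Juno:2, Kai:3, Nora:5, Orla:4, Oskar:3, Rosa:4, Zubin:3.
The largest is 5 (to Nora), so the eccentricity of Carol is 5.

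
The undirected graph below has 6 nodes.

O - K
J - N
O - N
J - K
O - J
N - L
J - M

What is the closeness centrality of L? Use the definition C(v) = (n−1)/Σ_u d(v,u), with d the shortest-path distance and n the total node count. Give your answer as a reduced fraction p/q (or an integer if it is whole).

Distances from L: J:2, K:3, M:3, N:1, O:2. Sum = 11.
n = 6, so closeness = 5/11.

5/11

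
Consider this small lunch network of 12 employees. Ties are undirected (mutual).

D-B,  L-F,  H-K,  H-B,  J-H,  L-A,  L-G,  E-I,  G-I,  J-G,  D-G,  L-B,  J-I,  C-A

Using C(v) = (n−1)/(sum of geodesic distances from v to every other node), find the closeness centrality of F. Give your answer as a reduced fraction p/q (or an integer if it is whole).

11/30

Distances from F: A:2, B:2, C:3, D:3, E:4, G:2, H:3, I:3, J:3, K:4, L:1. Sum = 30.
n = 12, so closeness = 11/30.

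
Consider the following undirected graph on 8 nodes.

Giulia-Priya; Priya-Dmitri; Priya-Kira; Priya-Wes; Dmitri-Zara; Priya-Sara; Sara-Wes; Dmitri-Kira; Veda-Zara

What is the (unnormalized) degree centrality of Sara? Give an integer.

Sara is directly tied to Priya and Wes. That is 2 neighbors, so the degree of Sara is 2.

2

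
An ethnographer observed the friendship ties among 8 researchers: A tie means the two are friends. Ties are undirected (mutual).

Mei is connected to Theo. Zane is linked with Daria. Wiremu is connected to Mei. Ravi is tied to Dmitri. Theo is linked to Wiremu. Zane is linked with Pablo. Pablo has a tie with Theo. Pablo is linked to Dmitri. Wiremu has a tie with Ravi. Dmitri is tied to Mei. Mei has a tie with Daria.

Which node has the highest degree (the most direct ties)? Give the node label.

Degrees — Daria:2, Dmitri:3, Mei:4, Pablo:3, Ravi:2, Theo:3, Wiremu:3, Zane:2.
The maximum is 4, attained only by Mei.

Mei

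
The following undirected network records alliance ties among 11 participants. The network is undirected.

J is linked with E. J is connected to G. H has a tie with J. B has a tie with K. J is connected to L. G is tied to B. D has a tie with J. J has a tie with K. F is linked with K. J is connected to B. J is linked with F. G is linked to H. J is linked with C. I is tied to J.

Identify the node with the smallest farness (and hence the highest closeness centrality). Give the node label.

J

Farness (sum of distances to all others) for each node — B:17, C:19, D:19, E:19, F:18, G:17, H:18, I:19, J:10, K:17, L:19.
The smallest farness is 10, for J, so J has the highest closeness.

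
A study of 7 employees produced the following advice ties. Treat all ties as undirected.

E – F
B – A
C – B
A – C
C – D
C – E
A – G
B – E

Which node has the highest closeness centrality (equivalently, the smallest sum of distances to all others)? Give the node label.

C

Farness (sum of distances to all others) for each node — A:10, B:9, C:8, D:13, E:10, F:15, G:15.
The smallest farness is 8, for C, so C has the highest closeness.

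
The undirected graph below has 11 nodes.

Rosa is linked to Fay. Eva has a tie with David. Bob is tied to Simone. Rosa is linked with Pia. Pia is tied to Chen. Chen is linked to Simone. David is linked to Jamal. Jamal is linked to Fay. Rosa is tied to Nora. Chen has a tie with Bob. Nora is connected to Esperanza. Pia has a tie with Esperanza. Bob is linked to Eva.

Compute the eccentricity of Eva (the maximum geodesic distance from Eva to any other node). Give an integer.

5

Distances from Eva: Bob:1, Chen:2, David:1, Esperanza:4, Fay:3, Jamal:2, Nora:5, Pia:3, Rosa:4, Simone:2.
The largest is 5 (to Nora), so the eccentricity of Eva is 5.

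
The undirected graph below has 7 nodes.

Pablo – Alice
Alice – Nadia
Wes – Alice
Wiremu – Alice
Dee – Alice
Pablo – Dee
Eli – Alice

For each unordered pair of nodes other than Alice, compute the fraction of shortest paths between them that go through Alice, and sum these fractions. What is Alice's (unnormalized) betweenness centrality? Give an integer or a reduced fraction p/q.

Pairs whose geodesics pass through Alice — Dee–Eli: 1; Dee–Wes: 1; Dee–Nadia: 1; Dee–Wiremu: 1; Pablo–Eli: 1; Pablo–Wes: 1; Pablo–Nadia: 1; Pablo–Wiremu: 1; Eli–Wes: 1; Eli–Nadia: 1; Eli–Wiremu: 1; Wes–Nadia: 1; Wes–Wiremu: 1; Nadia–Wiremu: 1.
All other pairs contribute 0.
Summing the contributions gives betweenness(Alice) = 14.

14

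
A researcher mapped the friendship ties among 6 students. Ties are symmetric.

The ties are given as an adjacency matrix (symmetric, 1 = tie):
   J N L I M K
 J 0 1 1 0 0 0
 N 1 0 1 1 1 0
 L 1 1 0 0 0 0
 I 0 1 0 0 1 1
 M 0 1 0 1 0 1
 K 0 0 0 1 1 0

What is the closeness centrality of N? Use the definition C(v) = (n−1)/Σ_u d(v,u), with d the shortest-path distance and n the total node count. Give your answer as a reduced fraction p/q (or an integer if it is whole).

Distances from N: I:1, J:1, K:2, L:1, M:1. Sum = 6.
n = 6, so closeness = 5/6.

5/6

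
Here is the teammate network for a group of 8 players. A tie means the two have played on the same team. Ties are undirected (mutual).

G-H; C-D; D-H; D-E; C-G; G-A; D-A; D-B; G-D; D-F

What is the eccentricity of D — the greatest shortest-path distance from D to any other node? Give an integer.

1

Distances from D: A:1, B:1, C:1, E:1, F:1, G:1, H:1.
The largest is 1 (to C, B, A, E, F, H, and G), so the eccentricity of D is 1.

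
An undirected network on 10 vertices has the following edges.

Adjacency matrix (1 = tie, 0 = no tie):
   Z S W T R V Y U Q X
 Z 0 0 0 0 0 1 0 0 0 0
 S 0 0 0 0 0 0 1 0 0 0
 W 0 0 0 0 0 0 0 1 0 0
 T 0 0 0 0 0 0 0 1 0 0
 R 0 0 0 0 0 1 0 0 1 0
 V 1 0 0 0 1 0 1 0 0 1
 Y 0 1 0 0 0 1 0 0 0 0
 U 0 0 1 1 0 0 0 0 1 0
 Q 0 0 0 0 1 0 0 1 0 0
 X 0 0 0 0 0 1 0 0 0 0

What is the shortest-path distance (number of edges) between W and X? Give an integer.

5

One shortest route is W – U – Q – R – V – X, which uses 5 edges, and at distance 4 from W we only reach {V}, which does not include X. So d(W,X) = 5.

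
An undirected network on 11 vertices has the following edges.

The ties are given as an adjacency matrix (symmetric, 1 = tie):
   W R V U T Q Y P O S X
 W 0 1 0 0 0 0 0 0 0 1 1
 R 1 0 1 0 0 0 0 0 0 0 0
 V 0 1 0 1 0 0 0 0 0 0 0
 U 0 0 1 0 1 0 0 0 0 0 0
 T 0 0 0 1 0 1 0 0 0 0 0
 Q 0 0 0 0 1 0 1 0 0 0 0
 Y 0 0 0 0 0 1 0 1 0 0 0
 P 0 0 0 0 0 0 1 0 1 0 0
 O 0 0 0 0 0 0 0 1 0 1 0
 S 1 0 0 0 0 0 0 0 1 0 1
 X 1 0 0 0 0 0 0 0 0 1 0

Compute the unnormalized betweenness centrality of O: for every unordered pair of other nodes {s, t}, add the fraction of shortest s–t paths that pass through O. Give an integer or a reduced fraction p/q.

11

Pairs whose geodesics pass through O — W–Q: 1/2; W–Y: 1; W–P: 1; R–Y: 1/2; R–P: 1; V–P: 1/2; T–S: 1/2; Q–S: 1; Q–X: 1; Y–S: 1; Y–X: 1; P–S: 1; P–X: 1.
All other pairs contribute 0.
Summing the contributions gives betweenness(O) = 11.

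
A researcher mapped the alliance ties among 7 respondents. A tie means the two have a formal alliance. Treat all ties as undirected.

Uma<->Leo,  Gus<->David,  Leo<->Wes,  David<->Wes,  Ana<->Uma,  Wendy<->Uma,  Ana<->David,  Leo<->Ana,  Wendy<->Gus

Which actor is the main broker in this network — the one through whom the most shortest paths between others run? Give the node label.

Unnormalized betweenness of each node: Ana:11/6, David:11/3, Gus:3/2, Leo:2, Uma:17/6, Wendy:4/3, Wes:5/6.
David has the largest value, 11/3, making it the main broker — the node through which the most shortest paths run.

David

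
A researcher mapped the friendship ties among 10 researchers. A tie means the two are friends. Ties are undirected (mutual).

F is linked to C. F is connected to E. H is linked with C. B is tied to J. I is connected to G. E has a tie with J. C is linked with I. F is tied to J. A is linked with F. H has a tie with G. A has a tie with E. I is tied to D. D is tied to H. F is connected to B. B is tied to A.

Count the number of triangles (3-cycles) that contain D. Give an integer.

0

D's neighbors are H and I, but none of them are tied to each other, so no triangle contains D.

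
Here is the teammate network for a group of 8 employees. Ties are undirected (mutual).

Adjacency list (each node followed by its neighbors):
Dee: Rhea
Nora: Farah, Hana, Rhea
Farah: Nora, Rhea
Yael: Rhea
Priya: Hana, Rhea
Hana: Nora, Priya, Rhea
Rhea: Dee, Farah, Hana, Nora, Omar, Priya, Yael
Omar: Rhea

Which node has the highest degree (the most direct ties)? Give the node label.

Rhea

Degrees — Dee:1, Farah:2, Hana:3, Nora:3, Omar:1, Priya:2, Rhea:7, Yael:1.
The maximum is 7, attained only by Rhea.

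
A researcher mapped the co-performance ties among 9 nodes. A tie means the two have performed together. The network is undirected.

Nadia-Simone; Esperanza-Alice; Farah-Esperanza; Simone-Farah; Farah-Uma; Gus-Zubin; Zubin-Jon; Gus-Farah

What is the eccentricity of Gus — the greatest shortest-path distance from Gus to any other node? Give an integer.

3

Distances from Gus: Alice:3, Esperanza:2, Farah:1, Jon:2, Nadia:3, Simone:2, Uma:2, Zubin:1.
The largest is 3 (to Alice and Nadia), so the eccentricity of Gus is 3.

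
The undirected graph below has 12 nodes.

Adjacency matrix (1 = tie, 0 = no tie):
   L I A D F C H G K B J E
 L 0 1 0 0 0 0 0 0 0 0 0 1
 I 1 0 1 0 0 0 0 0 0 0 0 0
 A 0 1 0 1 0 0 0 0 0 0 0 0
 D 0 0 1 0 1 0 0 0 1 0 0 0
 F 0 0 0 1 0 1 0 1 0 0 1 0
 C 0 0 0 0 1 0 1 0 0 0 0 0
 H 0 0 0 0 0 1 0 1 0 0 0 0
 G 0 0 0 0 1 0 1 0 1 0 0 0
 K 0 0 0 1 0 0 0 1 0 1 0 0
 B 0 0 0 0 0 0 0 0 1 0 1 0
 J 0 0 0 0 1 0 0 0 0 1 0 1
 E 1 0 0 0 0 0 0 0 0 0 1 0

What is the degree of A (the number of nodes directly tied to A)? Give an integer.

A is directly tied to D and I. That is 2 neighbors, so the degree of A is 2.

2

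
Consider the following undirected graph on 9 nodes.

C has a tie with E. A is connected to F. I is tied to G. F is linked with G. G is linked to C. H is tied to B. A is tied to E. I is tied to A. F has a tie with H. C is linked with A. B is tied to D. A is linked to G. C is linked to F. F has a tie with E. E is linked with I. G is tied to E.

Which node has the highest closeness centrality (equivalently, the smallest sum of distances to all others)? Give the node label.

F

Farness (sum of distances to all others) for each node — A:14, B:20, C:15, D:27, E:14, F:12, G:14, H:15, I:19.
The smallest farness is 12, for F, so F has the highest closeness.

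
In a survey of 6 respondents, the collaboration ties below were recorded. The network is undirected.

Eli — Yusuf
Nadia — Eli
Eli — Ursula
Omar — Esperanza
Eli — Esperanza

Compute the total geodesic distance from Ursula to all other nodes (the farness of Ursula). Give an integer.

10

Distances from Ursula: Eli:1, Esperanza:2, Nadia:2, Omar:3, Yusuf:2.
Sum = 1 + 2 + 2 + 3 + 2 = 10.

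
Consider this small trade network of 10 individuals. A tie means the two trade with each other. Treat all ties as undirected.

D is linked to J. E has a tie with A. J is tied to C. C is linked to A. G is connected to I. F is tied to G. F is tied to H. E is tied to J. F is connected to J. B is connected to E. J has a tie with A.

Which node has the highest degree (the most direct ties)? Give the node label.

Degrees — A:3, B:1, C:2, D:1, E:3, F:3, G:2, H:1, I:1, J:5.
The maximum is 5, attained only by J.

J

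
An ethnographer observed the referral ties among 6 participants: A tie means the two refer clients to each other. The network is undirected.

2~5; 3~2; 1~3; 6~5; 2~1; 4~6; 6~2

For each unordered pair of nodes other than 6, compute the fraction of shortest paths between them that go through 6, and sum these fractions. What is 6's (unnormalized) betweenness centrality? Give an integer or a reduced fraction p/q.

4

Pairs whose geodesics pass through 6 — 4–5: 1; 4–3: 1; 4–2: 1; 4–1: 1.
All other pairs contribute 0.
Summing the contributions gives betweenness(6) = 4.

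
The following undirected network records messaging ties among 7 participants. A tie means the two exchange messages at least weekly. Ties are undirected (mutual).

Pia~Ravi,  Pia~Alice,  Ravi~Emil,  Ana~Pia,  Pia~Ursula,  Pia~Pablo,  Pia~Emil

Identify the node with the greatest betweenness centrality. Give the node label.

Pia

Unnormalized betweenness of each node: Alice:0, Ana:0, Emil:0, Pablo:0, Pia:14, Ravi:0, Ursula:0.
Pia has the largest value, 14, making it the main broker — the node through which the most shortest paths run.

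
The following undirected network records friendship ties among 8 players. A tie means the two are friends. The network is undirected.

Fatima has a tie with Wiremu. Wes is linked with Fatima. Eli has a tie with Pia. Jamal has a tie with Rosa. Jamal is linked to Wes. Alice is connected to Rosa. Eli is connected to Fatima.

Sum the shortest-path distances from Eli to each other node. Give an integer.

18

Distances from Eli: Alice:5, Fatima:1, Jamal:3, Pia:1, Rosa:4, Wes:2, Wiremu:2.
Sum = 5 + 1 + 3 + 1 + 4 + 2 + 2 = 18.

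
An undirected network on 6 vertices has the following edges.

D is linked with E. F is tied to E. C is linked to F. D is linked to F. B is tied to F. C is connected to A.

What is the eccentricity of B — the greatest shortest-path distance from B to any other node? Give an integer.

3

Distances from B: A:3, C:2, D:2, E:2, F:1.
The largest is 3 (to A), so the eccentricity of B is 3.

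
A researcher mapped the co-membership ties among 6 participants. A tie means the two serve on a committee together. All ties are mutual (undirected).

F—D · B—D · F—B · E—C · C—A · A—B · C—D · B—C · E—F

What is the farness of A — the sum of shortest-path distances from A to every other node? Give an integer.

Distances from A: B:1, C:1, D:2, E:2, F:2.
Sum = 1 + 1 + 2 + 2 + 2 = 8.

8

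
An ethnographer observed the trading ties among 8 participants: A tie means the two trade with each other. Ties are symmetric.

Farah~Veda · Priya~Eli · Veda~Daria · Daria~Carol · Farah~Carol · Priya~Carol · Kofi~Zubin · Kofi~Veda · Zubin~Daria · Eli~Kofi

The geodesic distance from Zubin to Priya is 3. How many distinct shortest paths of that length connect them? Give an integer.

2

The shortest distance is 3. The length-3 paths are: Zubin–Daria–Carol–Priya; Zubin–Kofi–Eli–Priya.
That gives 2 distinct shortest paths.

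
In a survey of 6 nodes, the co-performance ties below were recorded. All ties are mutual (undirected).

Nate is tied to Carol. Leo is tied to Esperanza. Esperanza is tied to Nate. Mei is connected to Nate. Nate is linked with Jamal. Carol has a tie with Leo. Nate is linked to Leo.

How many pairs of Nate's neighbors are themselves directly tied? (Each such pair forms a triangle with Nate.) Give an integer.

2

Nate's neighbors: Carol, Esperanza, Jamal, Leo, and Mei.
Neighbor pairs that are themselves tied: Nate–Carol–Leo; Nate–Esperanza–Leo. Each forms one triangle with Nate, for 2 in total.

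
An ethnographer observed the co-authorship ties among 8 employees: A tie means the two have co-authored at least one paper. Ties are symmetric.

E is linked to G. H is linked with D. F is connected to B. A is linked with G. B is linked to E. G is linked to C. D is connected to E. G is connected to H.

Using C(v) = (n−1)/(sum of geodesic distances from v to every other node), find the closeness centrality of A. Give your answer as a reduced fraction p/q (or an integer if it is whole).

Distances from A: B:3, C:2, D:3, E:2, F:4, G:1, H:2. Sum = 17.
n = 8, so closeness = 7/17.

7/17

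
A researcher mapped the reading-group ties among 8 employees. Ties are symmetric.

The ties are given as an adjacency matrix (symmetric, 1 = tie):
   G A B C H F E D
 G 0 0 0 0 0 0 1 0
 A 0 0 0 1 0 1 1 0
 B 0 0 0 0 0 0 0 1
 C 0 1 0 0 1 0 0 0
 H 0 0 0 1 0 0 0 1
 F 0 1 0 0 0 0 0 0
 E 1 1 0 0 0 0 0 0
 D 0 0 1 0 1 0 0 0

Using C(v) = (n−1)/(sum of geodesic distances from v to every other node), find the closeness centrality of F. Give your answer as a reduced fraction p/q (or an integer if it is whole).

7/20

Distances from F: A:1, B:5, C:2, D:4, E:2, G:3, H:3. Sum = 20.
n = 8, so closeness = 7/20.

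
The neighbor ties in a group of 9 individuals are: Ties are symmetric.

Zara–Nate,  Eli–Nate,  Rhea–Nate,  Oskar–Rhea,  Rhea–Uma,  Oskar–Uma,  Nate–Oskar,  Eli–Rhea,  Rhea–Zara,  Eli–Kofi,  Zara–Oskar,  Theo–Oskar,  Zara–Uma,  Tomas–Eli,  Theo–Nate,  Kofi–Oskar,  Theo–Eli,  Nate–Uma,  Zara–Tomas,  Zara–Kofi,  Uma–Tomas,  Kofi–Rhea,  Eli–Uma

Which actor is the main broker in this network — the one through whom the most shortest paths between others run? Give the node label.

Eli

Unnormalized betweenness of each node: Eli:23/6, Kofi:2/5, Nate:47/30, Oskar:13/6, Rhea:9/10, Theo:1/5, Tomas:1/5, Uma:47/30, Zara:13/6.
Eli has the largest value, 23/6, making it the main broker — the node through which the most shortest paths run.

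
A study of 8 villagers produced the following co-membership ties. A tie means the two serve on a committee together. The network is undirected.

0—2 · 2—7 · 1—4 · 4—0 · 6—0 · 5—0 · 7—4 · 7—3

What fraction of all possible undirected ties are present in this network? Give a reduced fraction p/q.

2/7

There are 8 edges and 8 nodes, so the maximum possible is C(8,2) = 28.
Density = 8/28 = 2/7.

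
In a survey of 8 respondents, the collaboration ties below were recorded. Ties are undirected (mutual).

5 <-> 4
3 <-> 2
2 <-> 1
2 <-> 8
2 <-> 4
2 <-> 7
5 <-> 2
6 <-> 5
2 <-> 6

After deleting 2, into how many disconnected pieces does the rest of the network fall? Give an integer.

5

Without 2, the remaining ties split the others into: {7}; {4, 5, 6}; {3}; {8}; {1}.
That's 5 separate components.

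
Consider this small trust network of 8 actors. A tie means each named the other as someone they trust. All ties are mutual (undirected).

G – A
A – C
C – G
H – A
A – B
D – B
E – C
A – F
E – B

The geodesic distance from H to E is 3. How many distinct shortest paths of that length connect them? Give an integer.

2

The shortest distance is 3. The length-3 paths are: H–A–C–E; H–A–B–E.
That gives 2 distinct shortest paths.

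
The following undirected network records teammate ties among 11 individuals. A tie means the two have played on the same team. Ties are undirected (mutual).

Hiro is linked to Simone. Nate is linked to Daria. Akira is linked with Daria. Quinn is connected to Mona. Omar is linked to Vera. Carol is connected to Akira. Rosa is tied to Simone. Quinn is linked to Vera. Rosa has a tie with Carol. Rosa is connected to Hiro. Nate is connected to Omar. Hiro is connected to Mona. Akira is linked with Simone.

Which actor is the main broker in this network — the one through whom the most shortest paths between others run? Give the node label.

Unnormalized betweenness of each node: Akira:38/3, Carol:11/6, Daria:61/6, Hiro:71/6, Mona:59/6, Nate:49/6, Omar:13/2, Quinn:47/6, Rosa:4, Simone:47/6, Vera:19/3.
Akira has the largest value, 38/3, making it the main broker — the node through which the most shortest paths run.

Akira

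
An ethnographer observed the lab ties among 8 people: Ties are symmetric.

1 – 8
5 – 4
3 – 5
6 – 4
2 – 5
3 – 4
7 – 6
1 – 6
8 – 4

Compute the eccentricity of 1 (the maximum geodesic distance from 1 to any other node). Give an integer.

4

Distances from 1: 2:4, 3:3, 4:2, 5:3, 6:1, 7:2, 8:1.
The largest is 4 (to 2), so the eccentricity of 1 is 4.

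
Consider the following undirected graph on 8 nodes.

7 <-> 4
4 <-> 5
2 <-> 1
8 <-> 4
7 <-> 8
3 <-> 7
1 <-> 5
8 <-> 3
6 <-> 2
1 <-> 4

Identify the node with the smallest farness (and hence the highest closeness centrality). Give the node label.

4

Farness (sum of distances to all others) for each node — 1:12, 2:16, 3:19, 4:11, 5:14, 6:22, 7:14, 8:14.
The smallest farness is 11, for 4, so 4 has the highest closeness.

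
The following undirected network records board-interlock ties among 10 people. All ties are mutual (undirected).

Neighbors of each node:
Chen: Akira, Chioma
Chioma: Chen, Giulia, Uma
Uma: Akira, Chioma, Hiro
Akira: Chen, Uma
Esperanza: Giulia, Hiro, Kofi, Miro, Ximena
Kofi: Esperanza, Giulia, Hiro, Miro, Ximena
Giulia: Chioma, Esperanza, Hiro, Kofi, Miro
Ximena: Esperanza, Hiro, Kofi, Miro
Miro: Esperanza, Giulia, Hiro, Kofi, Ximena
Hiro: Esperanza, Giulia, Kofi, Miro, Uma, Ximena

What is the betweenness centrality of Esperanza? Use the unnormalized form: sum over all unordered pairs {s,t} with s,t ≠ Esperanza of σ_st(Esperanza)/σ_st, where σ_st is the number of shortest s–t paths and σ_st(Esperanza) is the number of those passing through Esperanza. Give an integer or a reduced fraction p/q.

Pairs whose geodesics pass through Esperanza — Giulia–Ximena: 1/4; Ximena–Chen: 1/6; Ximena–Chioma: 1/5.
All other pairs contribute 0.
Summing the contributions gives betweenness(Esperanza) = 37/60.

37/60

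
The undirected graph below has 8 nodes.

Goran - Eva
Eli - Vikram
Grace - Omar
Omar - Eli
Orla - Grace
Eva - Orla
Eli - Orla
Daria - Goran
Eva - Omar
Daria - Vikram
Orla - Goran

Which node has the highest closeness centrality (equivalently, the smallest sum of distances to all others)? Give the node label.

Orla

Farness (sum of distances to all others) for each node — Daria:14, Eli:11, Eva:12, Goran:11, Grace:14, Omar:12, Orla:10, Vikram:14.
The smallest farness is 10, for Orla, so Orla has the highest closeness.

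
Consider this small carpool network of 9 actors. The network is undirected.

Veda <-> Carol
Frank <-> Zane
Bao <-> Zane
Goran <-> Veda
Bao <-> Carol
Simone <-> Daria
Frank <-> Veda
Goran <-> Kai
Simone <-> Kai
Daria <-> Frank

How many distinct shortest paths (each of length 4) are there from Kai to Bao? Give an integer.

The shortest distance is 4, and the only length-4 path is Kai–Goran–Veda–Carol–Bao. So there is exactly 1 shortest path.

1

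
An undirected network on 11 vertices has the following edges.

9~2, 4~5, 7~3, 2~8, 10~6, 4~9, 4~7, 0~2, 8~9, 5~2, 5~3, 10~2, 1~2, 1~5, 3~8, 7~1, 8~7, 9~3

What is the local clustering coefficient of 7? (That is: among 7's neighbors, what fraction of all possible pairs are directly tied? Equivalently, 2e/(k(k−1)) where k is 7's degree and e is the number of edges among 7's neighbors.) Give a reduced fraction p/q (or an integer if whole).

7's neighbors: 1, 3, 4, and 8 (k = 4).
Possible neighbor pairs: C(4,2) = 6. Edges among them: 3–8 → e = 1.
Clustering(7) = 1/6.

1/6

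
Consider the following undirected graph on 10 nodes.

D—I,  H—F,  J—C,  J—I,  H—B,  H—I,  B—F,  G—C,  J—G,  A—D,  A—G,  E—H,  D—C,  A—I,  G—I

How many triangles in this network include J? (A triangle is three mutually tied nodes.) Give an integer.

J's neighbors: C, G, and I.
Neighbor pairs that are themselves tied: J–C–G; J–G–I. Each forms one triangle with J, for 2 in total.

2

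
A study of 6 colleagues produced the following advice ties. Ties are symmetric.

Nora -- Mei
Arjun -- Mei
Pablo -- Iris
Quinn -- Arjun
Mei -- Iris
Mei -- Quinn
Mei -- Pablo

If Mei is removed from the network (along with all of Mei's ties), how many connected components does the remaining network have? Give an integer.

Without Mei, the remaining ties split the others into: {Nora}; {Arjun, Quinn}; {Iris, Pablo}.
That's 3 separate components.

3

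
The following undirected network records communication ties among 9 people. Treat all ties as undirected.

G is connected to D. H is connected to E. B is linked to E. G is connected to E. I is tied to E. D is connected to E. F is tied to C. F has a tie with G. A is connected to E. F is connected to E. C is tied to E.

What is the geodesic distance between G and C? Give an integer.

One shortest route is G – E – C, which uses 2 edges, and G and C are not directly tied, so nothing shorter exists. So d(G,C) = 2.

2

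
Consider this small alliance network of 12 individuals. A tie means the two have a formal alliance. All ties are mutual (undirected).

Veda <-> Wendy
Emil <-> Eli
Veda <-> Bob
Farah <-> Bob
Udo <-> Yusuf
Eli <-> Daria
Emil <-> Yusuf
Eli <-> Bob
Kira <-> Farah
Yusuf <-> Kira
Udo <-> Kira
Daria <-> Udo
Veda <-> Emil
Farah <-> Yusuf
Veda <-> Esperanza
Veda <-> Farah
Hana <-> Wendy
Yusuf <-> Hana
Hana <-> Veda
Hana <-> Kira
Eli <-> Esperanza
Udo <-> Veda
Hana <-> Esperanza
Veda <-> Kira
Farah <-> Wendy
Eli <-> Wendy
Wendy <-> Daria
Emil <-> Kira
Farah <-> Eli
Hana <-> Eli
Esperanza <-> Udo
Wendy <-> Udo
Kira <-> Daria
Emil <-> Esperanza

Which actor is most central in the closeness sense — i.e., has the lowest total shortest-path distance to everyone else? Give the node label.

Farness (sum of distances to all others) for each node — Bob:19, Daria:18, Eli:15, Emil:17, Esperanza:17, Farah:16, Hana:16, Kira:15, Udo:16, Veda:14, Wendy:16, Yusuf:17.
The smallest farness is 14, for Veda, so Veda has the highest closeness.

Veda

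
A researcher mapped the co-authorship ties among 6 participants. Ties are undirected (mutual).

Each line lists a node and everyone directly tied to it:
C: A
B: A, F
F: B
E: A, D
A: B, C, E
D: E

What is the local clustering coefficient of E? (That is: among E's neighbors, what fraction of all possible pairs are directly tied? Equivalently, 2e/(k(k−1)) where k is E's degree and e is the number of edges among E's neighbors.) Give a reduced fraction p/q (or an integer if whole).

0

E's neighbors: A and D (k = 2).
Possible neighbor pairs: C(2,2) = 1. Edges among them: none → e = 0.
Clustering(E) = 0/1.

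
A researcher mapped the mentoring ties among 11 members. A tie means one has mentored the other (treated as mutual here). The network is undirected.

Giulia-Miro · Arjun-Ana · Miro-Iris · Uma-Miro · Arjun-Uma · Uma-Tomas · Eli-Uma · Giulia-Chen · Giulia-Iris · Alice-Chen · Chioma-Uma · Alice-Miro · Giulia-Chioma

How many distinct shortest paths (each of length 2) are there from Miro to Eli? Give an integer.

The shortest distance is 2, and the only length-2 path is Miro–Uma–Eli. So there is exactly 1 shortest path.

1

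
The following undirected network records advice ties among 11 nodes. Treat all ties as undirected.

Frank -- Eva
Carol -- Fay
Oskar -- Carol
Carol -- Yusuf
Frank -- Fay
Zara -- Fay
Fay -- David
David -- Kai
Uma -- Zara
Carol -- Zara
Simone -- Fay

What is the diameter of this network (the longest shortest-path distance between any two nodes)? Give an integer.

4

Eccentricity of each node (its greatest distance to any other): Carol:3, David:3, Eva:4, Fay:2, Frank:3, Kai:4, Oskar:4, Simone:3, Uma:4, Yusuf:4, Zara:3.
The maximum eccentricity is 4, realized for instance by the pair Yusuf–Kai via Yusuf – Carol – Fay – David – Kai. So the diameter is 4.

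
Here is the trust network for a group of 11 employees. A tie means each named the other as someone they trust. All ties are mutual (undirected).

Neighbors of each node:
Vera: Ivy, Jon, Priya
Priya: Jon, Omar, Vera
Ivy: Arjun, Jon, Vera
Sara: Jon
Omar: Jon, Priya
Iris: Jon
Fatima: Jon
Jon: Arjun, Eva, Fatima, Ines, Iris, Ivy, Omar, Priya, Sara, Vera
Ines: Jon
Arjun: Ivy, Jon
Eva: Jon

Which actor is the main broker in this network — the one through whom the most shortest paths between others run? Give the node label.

Jon

Unnormalized betweenness of each node: Arjun:0, Eva:0, Fatima:0, Ines:0, Iris:0, Ivy:1/2, Jon:79/2, Omar:0, Priya:1/2, Sara:0, Vera:1/2.
Jon has the largest value, 79/2, making it the main broker — the node through which the most shortest paths run.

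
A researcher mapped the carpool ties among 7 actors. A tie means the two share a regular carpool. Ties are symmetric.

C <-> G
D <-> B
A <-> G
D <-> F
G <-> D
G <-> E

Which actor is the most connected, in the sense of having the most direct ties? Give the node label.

G

Degrees — A:1, B:1, C:1, D:3, E:1, F:1, G:4.
The maximum is 4, attained only by G.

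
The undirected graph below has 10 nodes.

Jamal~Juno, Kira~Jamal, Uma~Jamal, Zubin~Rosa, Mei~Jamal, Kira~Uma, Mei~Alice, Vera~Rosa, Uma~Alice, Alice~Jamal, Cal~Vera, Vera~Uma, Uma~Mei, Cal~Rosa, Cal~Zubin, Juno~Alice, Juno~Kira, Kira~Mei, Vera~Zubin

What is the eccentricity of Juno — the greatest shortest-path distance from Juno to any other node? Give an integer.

Distances from Juno: Alice:1, Cal:4, Jamal:1, Kira:1, Mei:2, Rosa:4, Uma:2, Vera:3, Zubin:4.
The largest is 4 (to Zubin, Rosa, and Cal), so the eccentricity of Juno is 4.

4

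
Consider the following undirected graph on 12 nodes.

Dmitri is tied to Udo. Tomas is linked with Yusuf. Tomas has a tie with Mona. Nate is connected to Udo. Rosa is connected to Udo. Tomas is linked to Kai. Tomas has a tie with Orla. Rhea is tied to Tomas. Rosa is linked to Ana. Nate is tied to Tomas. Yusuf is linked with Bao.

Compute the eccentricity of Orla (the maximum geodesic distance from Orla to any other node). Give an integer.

5

Distances from Orla: Ana:5, Bao:3, Dmitri:4, Kai:2, Mona:2, Nate:2, Rhea:2, Rosa:4, Tomas:1, Udo:3, Yusuf:2.
The largest is 5 (to Ana), so the eccentricity of Orla is 5.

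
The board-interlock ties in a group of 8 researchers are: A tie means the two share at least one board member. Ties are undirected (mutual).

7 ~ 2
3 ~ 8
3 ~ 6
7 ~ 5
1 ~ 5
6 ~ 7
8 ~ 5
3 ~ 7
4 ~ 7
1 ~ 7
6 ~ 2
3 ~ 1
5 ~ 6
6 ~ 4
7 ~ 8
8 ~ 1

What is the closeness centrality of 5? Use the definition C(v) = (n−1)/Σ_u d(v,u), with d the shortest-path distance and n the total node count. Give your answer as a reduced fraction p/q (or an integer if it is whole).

7/10

Distances from 5: 1:1, 2:2, 3:2, 4:2, 6:1, 7:1, 8:1. Sum = 10.
n = 8, so closeness = 7/10.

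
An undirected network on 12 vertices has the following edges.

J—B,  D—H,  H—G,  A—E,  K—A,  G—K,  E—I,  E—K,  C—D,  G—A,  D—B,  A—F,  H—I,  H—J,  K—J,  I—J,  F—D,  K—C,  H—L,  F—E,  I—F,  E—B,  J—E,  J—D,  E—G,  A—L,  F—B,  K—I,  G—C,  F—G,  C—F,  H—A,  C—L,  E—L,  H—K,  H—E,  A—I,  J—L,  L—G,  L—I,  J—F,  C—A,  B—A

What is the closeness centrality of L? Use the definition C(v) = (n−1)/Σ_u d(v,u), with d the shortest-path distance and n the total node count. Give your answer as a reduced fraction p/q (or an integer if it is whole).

11/15

Distances from L: A:1, B:2, C:1, D:2, E:1, F:2, G:1, H:1, I:1, J:1, K:2. Sum = 15.
n = 12, so closeness = 11/15.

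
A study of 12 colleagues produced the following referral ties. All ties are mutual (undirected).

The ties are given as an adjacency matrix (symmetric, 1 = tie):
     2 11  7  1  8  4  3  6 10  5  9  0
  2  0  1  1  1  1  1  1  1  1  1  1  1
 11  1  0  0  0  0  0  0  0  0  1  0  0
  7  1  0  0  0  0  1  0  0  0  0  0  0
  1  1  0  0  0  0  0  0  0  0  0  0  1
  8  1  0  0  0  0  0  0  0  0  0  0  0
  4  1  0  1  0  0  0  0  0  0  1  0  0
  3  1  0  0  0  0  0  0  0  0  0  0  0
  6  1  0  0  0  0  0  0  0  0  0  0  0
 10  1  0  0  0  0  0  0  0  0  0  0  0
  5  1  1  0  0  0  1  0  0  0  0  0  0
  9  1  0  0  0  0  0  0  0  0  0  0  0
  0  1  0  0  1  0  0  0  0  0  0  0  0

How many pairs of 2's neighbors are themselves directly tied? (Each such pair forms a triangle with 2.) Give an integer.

4

2's neighbors: 0, 1, 3, 4, 5, 6, 7, 8, 9, 10, and 11.
Neighbor pairs that are themselves tied: 2–0–1; 2–4–5; 2–4–7; 2–5–11. Each forms one triangle with 2, for 4 in total.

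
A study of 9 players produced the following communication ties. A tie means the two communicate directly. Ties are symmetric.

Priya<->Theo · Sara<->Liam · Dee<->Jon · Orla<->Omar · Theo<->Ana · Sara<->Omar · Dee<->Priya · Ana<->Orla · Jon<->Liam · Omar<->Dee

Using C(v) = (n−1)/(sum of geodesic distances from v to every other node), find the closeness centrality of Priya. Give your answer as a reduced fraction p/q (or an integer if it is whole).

Distances from Priya: Ana:2, Dee:1, Jon:2, Liam:3, Omar:2, Orla:3, Sara:3, Theo:1. Sum = 17.
n = 9, so closeness = 8/17.

8/17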